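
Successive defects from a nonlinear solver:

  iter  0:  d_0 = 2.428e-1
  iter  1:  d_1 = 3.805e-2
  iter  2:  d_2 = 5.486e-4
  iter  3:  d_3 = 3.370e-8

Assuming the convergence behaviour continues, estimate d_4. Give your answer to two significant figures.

7.8e-18

First estimate the order: p ≈ ln(d_3/d_2) / ln(d_2/d_1) = ln(3.370e-8/5.486e-4)/ln(5.486e-4/3.805e-2) = ln(6.14291e-05)/ln(0.0144179) ≈ 2.2876.
Then d_4 ≈ d_3·(d_3/d_2)^p = 3.370e-8·(6.14291e-05)^2.2876 = 3.370e-8·2.31998e-10 ≈ 7.818e-18.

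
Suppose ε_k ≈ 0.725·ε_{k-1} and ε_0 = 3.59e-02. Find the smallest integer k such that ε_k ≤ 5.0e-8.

42

After k steps, ε_k ≈ 3.59e-02·0.725^k.
Need 0.725^k ≤ 5.0e-8/3.59e-02 = 1.39276e-06.
k ≥ ln(1.39276e-06)/ln(0.725) = -13.4842/-0.32158 = 41.931.
Smallest integer k = 42.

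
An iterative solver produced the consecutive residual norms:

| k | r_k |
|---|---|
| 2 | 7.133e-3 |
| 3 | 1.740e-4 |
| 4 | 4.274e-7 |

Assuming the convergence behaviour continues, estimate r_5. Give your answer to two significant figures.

2.6e-11

First estimate the order: p ≈ ln(r_4/r_3) / ln(r_3/r_2) = ln(4.274e-7/1.740e-4)/ln(1.740e-4/7.133e-3) = ln(0.00245632)/ln(0.0243937) ≈ 1.6182.
Then r_5 ≈ r_4·(r_4/r_3)^p = 4.274e-7·(0.00245632)^1.6182 = 4.274e-7·5.98355e-05 ≈ 2.557e-11.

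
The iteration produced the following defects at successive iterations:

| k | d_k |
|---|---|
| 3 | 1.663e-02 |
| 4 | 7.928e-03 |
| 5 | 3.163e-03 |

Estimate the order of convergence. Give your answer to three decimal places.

p ≈ ln(d_5/d_4) / ln(d_4/d_3)
  = ln(3.163e-03/7.928e-03) / ln(7.928e-03/1.663e-02)
  = ln(0.398966) / ln(0.476729)
  = -0.918879 / -0.740807 ≈ 1.240376

1.240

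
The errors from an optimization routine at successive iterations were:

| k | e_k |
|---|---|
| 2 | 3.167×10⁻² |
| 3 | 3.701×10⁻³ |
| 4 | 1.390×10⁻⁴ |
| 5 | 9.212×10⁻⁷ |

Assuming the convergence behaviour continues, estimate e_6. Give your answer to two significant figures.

First estimate the order: p ≈ ln(e_5/e_4) / ln(e_4/e_3) = ln(9.212×10⁻⁷/1.390×10⁻⁴)/ln(1.390×10⁻⁴/3.701×10⁻³) = ln(0.00662734)/ln(0.0375574) ≈ 1.5286.
Then e_6 ≈ e_5·(e_5/e_4)^p = 9.212×10⁻⁷·(0.00662734)^1.5286 = 9.212×10⁻⁷·0.000467411 ≈ 4.306e-10.

4.3e-10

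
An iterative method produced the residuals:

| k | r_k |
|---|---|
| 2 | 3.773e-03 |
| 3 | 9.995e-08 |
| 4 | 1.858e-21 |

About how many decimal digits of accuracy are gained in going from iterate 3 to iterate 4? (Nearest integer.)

Digits gained ≈ log₁₀(r_3/r_4) = log₁₀(9.995e-08/1.858e-21) = log₁₀(5.37944e+13) ≈ 13.731.

14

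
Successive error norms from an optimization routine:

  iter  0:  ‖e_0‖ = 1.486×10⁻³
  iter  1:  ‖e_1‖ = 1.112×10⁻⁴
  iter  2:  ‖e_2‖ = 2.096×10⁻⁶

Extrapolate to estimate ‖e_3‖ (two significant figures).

First estimate the order: p ≈ ln(‖e_2‖/‖e_1‖) / ln(‖e_1‖/‖e_0‖) = ln(2.096×10⁻⁶/1.112×10⁻⁴)/ln(1.112×10⁻⁴/1.486×10⁻³) = ln(0.0188489)/ln(0.0748318) ≈ 1.5318.
Then ‖e_3‖ ≈ ‖e_2‖·(‖e_2‖/‖e_1‖)^p = 2.096×10⁻⁶·(0.0188489)^1.5318 = 2.096×10⁻⁶·0.00228078 ≈ 4.781e-09.

4.8e-9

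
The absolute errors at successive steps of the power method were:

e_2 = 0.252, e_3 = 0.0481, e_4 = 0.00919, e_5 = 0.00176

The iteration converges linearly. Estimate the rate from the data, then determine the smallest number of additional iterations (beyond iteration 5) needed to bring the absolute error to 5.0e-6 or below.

Rate ρ ≈ e_5/e_4 = 0.00176/0.00919 = 0.1915.
After j more steps, e_{5+j} ≈ 0.00176·ρ^j; need ρ^j ≤ 5.0e-6/0.00176 = 0.00284091.
j ≥ ln(0.00284091)/ln(0.1915) = -5.8636/-1.65287 = 3.548.
So 4 more iterations are needed.

4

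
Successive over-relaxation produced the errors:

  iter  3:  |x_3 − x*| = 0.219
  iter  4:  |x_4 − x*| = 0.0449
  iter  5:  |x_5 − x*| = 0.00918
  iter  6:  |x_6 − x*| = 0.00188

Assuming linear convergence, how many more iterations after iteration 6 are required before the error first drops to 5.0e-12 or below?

Rate ρ ≈ |x_6 − x*|/|x_5 − x*| = 0.00188/0.00918 = 0.2048.
After j more steps, |x_{6+j} − x*| ≈ 0.00188·ρ^j; need ρ^j ≤ 5.0e-12/0.00188 = 2.65957e-09.
j ≥ ln(2.65957e-09)/ln(0.2048) = -19.7451/-1.58572 = 12.452.
So 13 more iterations are needed.

13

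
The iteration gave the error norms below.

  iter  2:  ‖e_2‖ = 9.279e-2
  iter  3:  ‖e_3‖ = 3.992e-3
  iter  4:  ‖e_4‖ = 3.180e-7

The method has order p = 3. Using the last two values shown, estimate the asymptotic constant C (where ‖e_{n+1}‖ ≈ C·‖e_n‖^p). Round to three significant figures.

5.00

C ≈ ‖e_4‖ / ‖e_3‖^3
  = 3.180e-7 / (3.992e-3)^3
  = 3.180e-7 / 6.36168e-08 ≈ 4.9987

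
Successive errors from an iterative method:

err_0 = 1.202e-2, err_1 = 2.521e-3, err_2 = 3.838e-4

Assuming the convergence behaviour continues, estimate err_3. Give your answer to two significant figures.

First estimate the order: p ≈ ln(err_2/err_1) / ln(err_1/err_0) = ln(3.838e-4/2.521e-3)/ln(2.521e-3/1.202e-2) = ln(0.152241)/ln(0.209734) ≈ 1.2051.
Then err_3 ≈ err_2·(err_2/err_1)^p = 3.838e-4·(0.152241)^1.2051 = 3.838e-4·0.103483 ≈ 3.972e-05.

4.0e-5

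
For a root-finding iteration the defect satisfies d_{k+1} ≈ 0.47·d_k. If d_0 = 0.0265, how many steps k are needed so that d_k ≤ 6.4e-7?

After k steps, d_k ≈ 0.0265·0.47^k.
Need 0.47^k ≤ 6.4e-7/0.0265 = 2.41509e-05.
k ≥ ln(2.41509e-05)/ln(0.47) = -10.6312/-0.75502 = 14.081.
Smallest integer k = 15.

15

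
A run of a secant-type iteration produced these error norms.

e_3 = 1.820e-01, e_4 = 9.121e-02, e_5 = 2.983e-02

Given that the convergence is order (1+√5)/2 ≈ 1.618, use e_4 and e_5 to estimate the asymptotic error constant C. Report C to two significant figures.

C ≈ e_5 / e_4^1.618
  = 2.983e-02 / (9.121e-02)^1.618
  = 2.983e-02 / 0.0207658 ≈ 1.4365

1.4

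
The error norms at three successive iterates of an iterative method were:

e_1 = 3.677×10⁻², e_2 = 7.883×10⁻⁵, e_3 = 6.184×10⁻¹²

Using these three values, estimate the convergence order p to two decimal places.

p ≈ ln(e_3/e_2) / ln(e_2/e_1)
  = ln(6.184×10⁻¹²/7.883×10⁻⁵) / ln(7.883×10⁻⁵/3.677×10⁻²)
  = ln(7.84473e-08) / ln(0.00214387)
  = -16.36084 / -6.14514 ≈ 2.66240

2.66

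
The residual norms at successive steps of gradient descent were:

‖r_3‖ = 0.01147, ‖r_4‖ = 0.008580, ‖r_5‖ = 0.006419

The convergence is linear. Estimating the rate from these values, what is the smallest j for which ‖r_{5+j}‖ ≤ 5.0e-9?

49

Rate ρ ≈ ‖r_5‖/‖r_4‖ = 0.006419/0.008580 = 0.7481.
After j more steps, ‖r_{5+j}‖ ≈ 0.006419·ρ^j; need ρ^j ≤ 5.0e-9/0.006419 = 7.78938e-07.
j ≥ ln(7.78938e-07)/ln(0.7481) = -14.0653/-0.29022 = 48.464.
So 49 more iterations are needed.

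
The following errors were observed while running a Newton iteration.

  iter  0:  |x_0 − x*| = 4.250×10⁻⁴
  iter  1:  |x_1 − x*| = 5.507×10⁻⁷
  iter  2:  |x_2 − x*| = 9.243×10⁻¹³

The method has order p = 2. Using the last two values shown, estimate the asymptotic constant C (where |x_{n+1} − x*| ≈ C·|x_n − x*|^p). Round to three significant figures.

3.05

C ≈ |x_2 − x*| / |x_1 − x*|^2
  = 9.243×10⁻¹³ / (5.507×10⁻⁷)^2
  = 9.243×10⁻¹³ / 3.0327e-13 ≈ 3.0478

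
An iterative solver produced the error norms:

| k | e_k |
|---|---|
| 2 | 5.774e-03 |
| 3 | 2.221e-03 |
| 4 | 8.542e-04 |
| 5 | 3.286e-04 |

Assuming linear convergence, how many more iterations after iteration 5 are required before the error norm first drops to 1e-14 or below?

26

Rate ρ ≈ e_5/e_4 = 3.286e-04/8.542e-04 = 0.3847.
After j more steps, e_{5+j} ≈ 3.286e-04·ρ^j; need ρ^j ≤ 1e-14/3.286e-04 = 3.04321e-11.
j ≥ ln(3.04321e-11)/ln(0.3847) = -24.2155/-0.95529 = 25.349.
So 26 more iterations are needed.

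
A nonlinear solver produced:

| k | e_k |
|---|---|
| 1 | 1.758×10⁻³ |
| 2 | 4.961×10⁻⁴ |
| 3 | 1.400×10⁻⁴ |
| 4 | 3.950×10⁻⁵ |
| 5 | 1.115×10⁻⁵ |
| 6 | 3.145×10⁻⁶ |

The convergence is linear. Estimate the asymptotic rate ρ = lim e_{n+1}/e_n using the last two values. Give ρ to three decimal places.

0.282

ρ ≈ e_6/e_5 = 3.145×10⁻⁶/1.115×10⁻⁵ = 0.28206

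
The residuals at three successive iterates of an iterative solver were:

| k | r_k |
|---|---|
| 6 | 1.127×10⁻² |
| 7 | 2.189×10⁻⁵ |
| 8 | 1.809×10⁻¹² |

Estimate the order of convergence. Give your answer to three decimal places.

p ≈ ln(r_8/r_7) / ln(r_7/r_6)
  = ln(1.809×10⁻¹²/2.189×10⁻⁵) / ln(2.189×10⁻⁵/1.127×10⁻²)
  = ln(8.26405e-08) / ln(0.00194232)
  = -16.308766 / -6.243872 ≈ 2.611964

2.612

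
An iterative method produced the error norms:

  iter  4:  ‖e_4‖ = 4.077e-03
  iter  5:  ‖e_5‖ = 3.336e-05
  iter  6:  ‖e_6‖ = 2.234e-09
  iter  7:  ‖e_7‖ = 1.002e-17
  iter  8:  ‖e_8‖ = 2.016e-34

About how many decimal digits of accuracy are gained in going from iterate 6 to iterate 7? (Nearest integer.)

8

Digits gained ≈ log₁₀(‖e_6‖/‖e_7‖) = log₁₀(2.234e-09/1.002e-17) = log₁₀(2.22954e+08) ≈ 8.348.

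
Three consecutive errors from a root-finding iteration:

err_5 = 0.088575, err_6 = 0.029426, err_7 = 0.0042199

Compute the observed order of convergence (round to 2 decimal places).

1.76

p ≈ ln(err_7/err_6) / ln(err_6/err_5)
  = ln(0.0042199/0.029426) / ln(0.029426/0.088575)
  = ln(0.143407) / ln(0.332216)
  = -1.94207 / -1.10197 ≈ 1.76236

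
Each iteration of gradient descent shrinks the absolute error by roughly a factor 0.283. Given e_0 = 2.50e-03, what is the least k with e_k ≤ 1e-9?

After k steps, e_k ≈ 2.50e-03·0.283^k.
Need 0.283^k ≤ 1e-9/2.50e-03 = 4e-07.
k ≥ ln(4e-07)/ln(0.283) = -14.7318/-1.26231 = 11.671.
Smallest integer k = 12.

12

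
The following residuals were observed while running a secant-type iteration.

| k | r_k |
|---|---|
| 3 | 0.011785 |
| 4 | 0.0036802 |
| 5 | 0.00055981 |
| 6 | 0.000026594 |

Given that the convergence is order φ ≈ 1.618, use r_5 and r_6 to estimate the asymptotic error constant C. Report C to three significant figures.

C ≈ r_6 / r_5^1.618
  = 0.000026594 / (0.00055981)^1.618
  = 0.000026594 / 5.47431e-06 ≈ 4.858

4.86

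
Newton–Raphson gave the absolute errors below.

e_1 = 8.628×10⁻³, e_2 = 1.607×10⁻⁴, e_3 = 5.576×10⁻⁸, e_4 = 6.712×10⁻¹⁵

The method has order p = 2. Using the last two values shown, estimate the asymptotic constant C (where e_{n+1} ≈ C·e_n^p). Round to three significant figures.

C ≈ e_4 / e_3^2
  = 6.712×10⁻¹⁵ / (5.576×10⁻⁸)^2
  = 6.712×10⁻¹⁵ / 3.10918e-15 ≈ 2.1588

2.16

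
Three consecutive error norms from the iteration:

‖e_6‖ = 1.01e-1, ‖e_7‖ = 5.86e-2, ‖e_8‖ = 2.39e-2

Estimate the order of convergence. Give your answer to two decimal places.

p ≈ ln(‖e_8‖/‖e_7‖) / ln(‖e_7‖/‖e_6‖)
  = ln(2.39e-2/5.86e-2) / ln(5.86e-2/1.01e-1)
  = ln(0.40785) / ln(0.580198)
  = -0.89686 / -0.54439 ≈ 1.64746

1.65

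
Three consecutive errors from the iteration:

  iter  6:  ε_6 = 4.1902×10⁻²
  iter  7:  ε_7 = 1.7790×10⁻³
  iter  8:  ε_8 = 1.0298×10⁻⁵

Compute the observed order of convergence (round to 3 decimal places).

1.631

p ≈ ln(ε_8/ε_7) / ln(ε_7/ε_6)
  = ln(1.0298×10⁻⁵/1.7790×10⁻³) / ln(1.7790×10⁻³/4.1902×10⁻²)
  = ln(0.00578865) / ln(0.0424562)
  = -5.151856 / -3.159282 ≈ 1.630705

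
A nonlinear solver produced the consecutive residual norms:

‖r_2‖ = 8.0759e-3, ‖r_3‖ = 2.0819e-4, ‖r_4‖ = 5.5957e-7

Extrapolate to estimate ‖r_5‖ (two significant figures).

First estimate the order: p ≈ ln(‖r_4‖/‖r_3‖) / ln(‖r_3‖/‖r_2‖) = ln(5.5957e-7/2.0819e-4)/ln(2.0819e-4/8.0759e-3) = ln(0.00268779)/ln(0.0257792) ≈ 1.6180.
Then ‖r_5‖ ≈ ‖r_4‖·(‖r_4‖/‖r_3‖)^p = 5.5957e-7·(0.00268779)^1.6180 = 5.5957e-7·6.93045e-05 ≈ 3.878e-11.

3.9e-11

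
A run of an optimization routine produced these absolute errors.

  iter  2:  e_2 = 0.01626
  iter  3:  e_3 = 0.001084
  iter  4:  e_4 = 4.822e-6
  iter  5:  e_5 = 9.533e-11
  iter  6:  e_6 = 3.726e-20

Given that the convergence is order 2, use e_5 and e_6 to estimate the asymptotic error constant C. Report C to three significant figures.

4.10

C ≈ e_6 / e_5^2
  = 3.726e-20 / (9.533e-11)^2
  = 3.726e-20 / 9.08781e-21 ≈ 4.1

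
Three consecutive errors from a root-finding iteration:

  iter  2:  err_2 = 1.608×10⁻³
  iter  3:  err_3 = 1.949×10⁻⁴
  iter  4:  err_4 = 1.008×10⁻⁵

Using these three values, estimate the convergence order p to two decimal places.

p ≈ ln(err_4/err_3) / ln(err_3/err_2)
  = ln(1.008×10⁻⁵/1.949×10⁻⁴) / ln(1.949×10⁻⁴/1.608×10⁻³)
  = ln(0.0517188) / ln(0.121206)
  = -2.96193 / -2.11026 ≈ 1.40359

1.40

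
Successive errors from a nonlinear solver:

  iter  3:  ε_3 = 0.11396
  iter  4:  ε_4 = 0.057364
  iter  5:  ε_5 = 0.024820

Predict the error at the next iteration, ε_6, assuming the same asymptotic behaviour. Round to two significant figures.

8.9e-3

First estimate the order: p ≈ ln(ε_5/ε_4) / ln(ε_4/ε_3) = ln(0.024820/0.057364)/ln(0.057364/0.11396) = ln(0.432676)/ln(0.50337) ≈ 1.2205.
Then ε_6 ≈ ε_5·(ε_5/ε_4)^p = 0.024820·(0.432676)^1.2205 = 0.024820·0.359697 ≈ 0.008928.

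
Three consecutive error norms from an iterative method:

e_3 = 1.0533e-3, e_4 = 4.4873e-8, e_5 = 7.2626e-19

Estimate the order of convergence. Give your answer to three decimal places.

p ≈ ln(e_5/e_4) / ln(e_4/e_3)
  = ln(7.2626e-19/4.4873e-8) / ln(4.4873e-8/1.0533e-3)
  = ln(1.61848e-11) / ln(4.26023e-05)
  = -24.846949 / -10.063602 ≈ 2.468992

2.469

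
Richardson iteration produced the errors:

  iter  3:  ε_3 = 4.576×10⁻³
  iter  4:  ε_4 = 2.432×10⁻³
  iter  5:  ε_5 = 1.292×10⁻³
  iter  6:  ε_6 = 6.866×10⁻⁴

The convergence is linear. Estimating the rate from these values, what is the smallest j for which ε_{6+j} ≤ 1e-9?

22

Rate ρ ≈ ε_6/ε_5 = 6.866×10⁻⁴/1.292×10⁻³ = 0.5314.
After j more steps, ε_{6+j} ≈ 6.866×10⁻⁴·ρ^j; need ρ^j ≤ 1e-9/6.866×10⁻⁴ = 1.45645e-06.
j ≥ ln(1.45645e-06)/ln(0.5314) = -13.4395/-0.63224 = 21.257.
So 22 more iterations are needed.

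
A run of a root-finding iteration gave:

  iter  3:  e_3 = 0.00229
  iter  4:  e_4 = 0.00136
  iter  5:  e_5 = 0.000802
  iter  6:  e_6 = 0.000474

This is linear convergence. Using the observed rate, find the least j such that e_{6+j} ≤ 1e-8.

Rate ρ ≈ e_6/e_5 = 0.000474/0.000802 = 0.5910.
After j more steps, e_{6+j} ≈ 0.000474·ρ^j; need ρ^j ≤ 1e-8/0.000474 = 2.1097e-05.
j ≥ ln(2.1097e-05)/ln(0.5910) = -10.7664/-0.52594 = 20.471.
So 21 more iterations are needed.

21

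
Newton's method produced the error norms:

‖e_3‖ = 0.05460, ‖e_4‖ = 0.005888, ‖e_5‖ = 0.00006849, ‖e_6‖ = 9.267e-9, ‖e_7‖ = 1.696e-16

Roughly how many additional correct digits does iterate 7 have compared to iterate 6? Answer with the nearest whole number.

Digits gained ≈ log₁₀(‖e_6‖/‖e_7‖) = log₁₀(9.267e-9/1.696e-16) = log₁₀(5.46403e+07) ≈ 7.738.

8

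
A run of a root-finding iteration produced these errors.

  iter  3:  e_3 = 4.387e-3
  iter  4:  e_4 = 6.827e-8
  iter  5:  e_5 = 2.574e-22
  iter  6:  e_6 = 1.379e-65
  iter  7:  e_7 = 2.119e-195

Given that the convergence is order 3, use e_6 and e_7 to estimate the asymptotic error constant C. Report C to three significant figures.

0.808

C ≈ e_7 / e_6^3
  = 2.119e-195 / (1.379e-65)^3
  = 2.119e-195 / 2.62236e-195 ≈ 0.80805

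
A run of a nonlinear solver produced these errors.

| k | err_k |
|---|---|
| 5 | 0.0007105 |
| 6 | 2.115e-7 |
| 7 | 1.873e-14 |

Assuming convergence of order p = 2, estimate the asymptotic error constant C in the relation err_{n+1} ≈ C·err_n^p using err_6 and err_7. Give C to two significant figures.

0.42

C ≈ err_7 / err_6^2
  = 1.873e-14 / (2.115e-7)^2
  = 1.873e-14 / 4.47323e-14 ≈ 0.41871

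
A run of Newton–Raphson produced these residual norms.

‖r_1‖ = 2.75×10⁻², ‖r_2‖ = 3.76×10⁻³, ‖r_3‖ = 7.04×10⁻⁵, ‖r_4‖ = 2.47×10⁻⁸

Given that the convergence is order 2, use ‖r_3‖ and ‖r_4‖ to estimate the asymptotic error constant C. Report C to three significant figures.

C ≈ ‖r_4‖ / ‖r_3‖^2
  = 2.47×10⁻⁸ / (7.04×10⁻⁵)^2
  = 2.47×10⁻⁸ / 4.95616e-09 ≈ 4.9837

4.98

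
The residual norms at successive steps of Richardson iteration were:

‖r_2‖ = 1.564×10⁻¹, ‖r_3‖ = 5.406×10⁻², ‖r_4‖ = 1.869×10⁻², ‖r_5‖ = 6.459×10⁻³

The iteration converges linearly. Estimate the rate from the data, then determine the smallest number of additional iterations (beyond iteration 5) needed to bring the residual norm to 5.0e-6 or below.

Rate ρ ≈ ‖r_5‖/‖r_4‖ = 6.459×10⁻³/1.869×10⁻² = 0.3456.
After j more steps, ‖r_{5+j}‖ ≈ 6.459×10⁻³·ρ^j; need ρ^j ≤ 5.0e-6/6.459×10⁻³ = 0.000774114.
j ≥ ln(0.000774114)/ln(0.3456) = -7.1638/-1.06247 = 6.743.
So 7 more iterations are needed.

7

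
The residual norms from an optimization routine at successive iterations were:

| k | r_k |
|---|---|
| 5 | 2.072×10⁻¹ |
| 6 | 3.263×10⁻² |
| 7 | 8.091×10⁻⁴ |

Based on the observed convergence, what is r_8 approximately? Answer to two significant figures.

5.0e-7

First estimate the order: p ≈ ln(r_7/r_6) / ln(r_6/r_5) = ln(8.091×10⁻⁴/3.263×10⁻²)/ln(3.263×10⁻²/2.072×10⁻¹) = ln(0.0247962)/ln(0.157481) ≈ 2.0001.
Then r_8 ≈ r_7·(r_7/r_6)^p = 8.091×10⁻⁴·(0.0247962)^2.0001 = 8.091×10⁻⁴·0.000614624 ≈ 4.973e-07.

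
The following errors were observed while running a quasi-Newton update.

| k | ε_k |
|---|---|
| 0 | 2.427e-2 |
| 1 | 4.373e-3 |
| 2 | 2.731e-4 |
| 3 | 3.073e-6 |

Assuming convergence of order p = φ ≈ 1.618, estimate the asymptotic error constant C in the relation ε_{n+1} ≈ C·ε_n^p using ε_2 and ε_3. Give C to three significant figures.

C ≈ ε_3 / ε_2^1.618
  = 3.073e-6 / (2.731e-4)^1.618
  = 3.073e-6 / 1.71383e-06 ≈ 1.7931

1.79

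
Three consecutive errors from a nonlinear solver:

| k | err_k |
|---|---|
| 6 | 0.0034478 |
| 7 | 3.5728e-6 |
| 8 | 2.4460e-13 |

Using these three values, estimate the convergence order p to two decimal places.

2.40

p ≈ ln(err_8/err_7) / ln(err_7/err_6)
  = ln(2.4460e-13/3.5728e-6) / ln(3.5728e-6/0.0034478)
  = ln(6.84617e-08) / ln(0.00103626)
  = -16.49699 / -6.87214 ≈ 2.40056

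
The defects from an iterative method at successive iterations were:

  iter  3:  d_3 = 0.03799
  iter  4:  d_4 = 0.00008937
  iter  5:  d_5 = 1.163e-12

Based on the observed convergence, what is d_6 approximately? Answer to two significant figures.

2.6e-36

First estimate the order: p ≈ ln(d_5/d_4) / ln(d_4/d_3) = ln(1.163e-12/0.00008937)/ln(0.00008937/0.03799) = ln(1.30133e-08)/ln(0.00235246) ≈ 3.0001.
Then d_6 ≈ d_5·(d_5/d_4)^p = 1.163e-12·(1.30133e-08)^3.0001 = 1.163e-12·2.19975e-24 ≈ 2.558e-36.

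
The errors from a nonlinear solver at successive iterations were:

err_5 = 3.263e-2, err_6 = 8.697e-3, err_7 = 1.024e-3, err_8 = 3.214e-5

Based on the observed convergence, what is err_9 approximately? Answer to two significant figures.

First estimate the order: p ≈ ln(err_8/err_7) / ln(err_7/err_6) = ln(3.214e-5/1.024e-3)/ln(1.024e-3/8.697e-3) = ln(0.0313867)/ln(0.117742) ≈ 1.6180.
Then err_9 ≈ err_8·(err_8/err_7)^p = 3.214e-5·(0.0313867)^1.6180 = 3.214e-5·0.00369602 ≈ 1.188e-07.

1.2e-7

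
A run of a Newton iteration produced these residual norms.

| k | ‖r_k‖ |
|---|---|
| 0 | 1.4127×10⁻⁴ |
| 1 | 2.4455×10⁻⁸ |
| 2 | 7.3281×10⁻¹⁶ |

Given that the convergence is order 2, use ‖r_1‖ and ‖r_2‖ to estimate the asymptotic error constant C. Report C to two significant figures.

1.2

C ≈ ‖r_2‖ / ‖r_1‖^2
  = 7.3281×10⁻¹⁶ / (2.4455×10⁻⁸)^2
  = 7.3281×10⁻¹⁶ / 5.98047e-16 ≈ 1.2253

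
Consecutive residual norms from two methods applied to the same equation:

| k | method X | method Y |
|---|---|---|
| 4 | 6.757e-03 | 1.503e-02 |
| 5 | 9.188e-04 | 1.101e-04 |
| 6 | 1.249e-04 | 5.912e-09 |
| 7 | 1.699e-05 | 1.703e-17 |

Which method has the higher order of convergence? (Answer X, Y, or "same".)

Y

Method X: p ≈ ln(1.699e-05/1.249e-04)/ln(1.249e-04/9.188e-04) ≈ 1.00.
Method Y: p ≈ ln(1.703e-17/5.912e-09)/ln(5.912e-09/1.101e-04) ≈ 2.00.
Method Y has the higher order (≈2.0 vs ≈1.0).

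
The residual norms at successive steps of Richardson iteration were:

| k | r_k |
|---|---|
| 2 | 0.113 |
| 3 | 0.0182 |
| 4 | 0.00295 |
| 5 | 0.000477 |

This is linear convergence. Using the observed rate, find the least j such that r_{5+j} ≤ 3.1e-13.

Rate ρ ≈ r_5/r_4 = 0.000477/0.00295 = 0.1617.
After j more steps, r_{5+j} ≈ 0.000477·ρ^j; need ρ^j ≤ 3.1e-13/0.000477 = 6.49895e-10.
j ≥ ln(6.49895e-10)/ln(0.1617) = -21.1542/-1.82201 = 11.610.
So 12 more iterations are needed.

12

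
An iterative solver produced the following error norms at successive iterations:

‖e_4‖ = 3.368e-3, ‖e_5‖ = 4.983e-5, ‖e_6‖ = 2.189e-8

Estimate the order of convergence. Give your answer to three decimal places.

1.835

p ≈ ln(‖e_6‖/‖e_5‖) / ln(‖e_5‖/‖e_4‖)
  = ln(2.189e-8/4.983e-5) / ln(4.983e-5/3.368e-3)
  = ln(0.000439294) / ln(0.0147951)
  = -7.730342 / -4.213459 ≈ 1.834678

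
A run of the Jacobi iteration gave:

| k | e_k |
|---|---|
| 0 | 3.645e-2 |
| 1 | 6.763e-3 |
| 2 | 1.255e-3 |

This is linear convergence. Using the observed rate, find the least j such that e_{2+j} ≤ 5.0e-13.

Rate ρ ≈ e_2/e_1 = 1.255e-3/6.763e-3 = 0.1856.
After j more steps, e_{2+j} ≈ 1.255e-3·ρ^j; need ρ^j ≤ 5.0e-13/1.255e-3 = 3.98406e-10.
j ≥ ln(3.98406e-10)/ln(0.1856) = -21.6435/-1.68416 = 12.851.
So 13 more iterations are needed.

13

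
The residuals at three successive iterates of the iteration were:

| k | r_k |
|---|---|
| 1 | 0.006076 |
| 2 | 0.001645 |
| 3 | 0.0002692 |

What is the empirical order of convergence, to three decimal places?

p ≈ ln(r_3/r_2) / ln(r_2/r_1)
  = ln(0.0002692/0.001645) / ln(0.001645/0.006076)
  = ln(0.163647) / ln(0.270737)
  = -1.810044 / -1.306607 ≈ 1.385301

1.385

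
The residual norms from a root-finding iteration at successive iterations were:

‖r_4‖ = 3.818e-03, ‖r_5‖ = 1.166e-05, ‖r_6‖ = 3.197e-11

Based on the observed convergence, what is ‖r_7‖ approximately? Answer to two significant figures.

First estimate the order: p ≈ ln(‖r_6‖/‖r_5‖) / ln(‖r_5‖/‖r_4‖) = ln(3.197e-11/1.166e-05)/ln(1.166e-05/3.818e-03) = ln(2.74185e-06)/ln(0.00305395) ≈ 2.2114.
Then ‖r_7‖ ≈ ‖r_6‖·(‖r_6‖/‖r_5‖)^p = 3.197e-11·(2.74185e-06)^2.2114 = 3.197e-11·5.01522e-13 ≈ 1.603e-23.

1.6e-23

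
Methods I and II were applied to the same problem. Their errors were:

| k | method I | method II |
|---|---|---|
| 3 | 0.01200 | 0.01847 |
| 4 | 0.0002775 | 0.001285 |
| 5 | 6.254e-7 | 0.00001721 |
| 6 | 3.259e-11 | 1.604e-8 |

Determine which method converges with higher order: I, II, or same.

Method I: p ≈ ln(3.259e-11/6.254e-7)/ln(6.254e-7/0.0002775) ≈ 1.62.
Method II: p ≈ ln(1.604e-8/0.00001721)/ln(0.00001721/0.001285) ≈ 1.62.
Both orders ≈ 1.6 — effectively the same.

same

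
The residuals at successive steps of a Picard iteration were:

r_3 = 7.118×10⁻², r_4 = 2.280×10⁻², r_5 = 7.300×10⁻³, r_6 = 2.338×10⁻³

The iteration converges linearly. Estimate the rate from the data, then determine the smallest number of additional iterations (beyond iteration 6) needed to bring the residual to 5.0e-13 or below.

Rate ρ ≈ r_6/r_5 = 2.338×10⁻³/7.300×10⁻³ = 0.3203.
After j more steps, r_{6+j} ≈ 2.338×10⁻³·ρ^j; need ρ^j ≤ 5.0e-13/2.338×10⁻³ = 2.13858e-10.
j ≥ ln(2.13858e-10)/ln(0.3203) = -22.2657/-1.13850 = 19.557.
So 20 more iterations are needed.

20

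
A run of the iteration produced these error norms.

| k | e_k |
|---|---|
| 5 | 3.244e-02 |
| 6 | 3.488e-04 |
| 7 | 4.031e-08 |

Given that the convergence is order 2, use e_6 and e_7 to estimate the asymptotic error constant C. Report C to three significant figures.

0.331

C ≈ e_7 / e_6^2
  = 4.031e-08 / (3.488e-04)^2
  = 4.031e-08 / 1.21661e-07 ≈ 0.33133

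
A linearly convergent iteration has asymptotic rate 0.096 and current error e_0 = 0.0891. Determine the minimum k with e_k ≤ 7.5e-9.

7

After k steps, e_k ≈ 0.0891·0.096^k.
Need 0.096^k ≤ 7.5e-9/0.0891 = 8.41751e-08.
k ≥ ln(8.41751e-08)/ln(0.096) = -16.2904/-2.34341 = 6.952.
Smallest integer k = 7.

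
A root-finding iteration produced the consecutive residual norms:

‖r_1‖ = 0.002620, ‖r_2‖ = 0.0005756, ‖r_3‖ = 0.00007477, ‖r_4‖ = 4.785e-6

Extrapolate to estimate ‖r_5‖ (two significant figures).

1.2e-7

First estimate the order: p ≈ ln(‖r_4‖/‖r_3‖) / ln(‖r_3‖/‖r_2‖) = ln(4.785e-6/0.00007477)/ln(0.00007477/0.0005756) = ln(0.0639963)/ln(0.129899) ≈ 1.3469.
Then ‖r_5‖ ≈ ‖r_4‖·(‖r_4‖/‖r_3‖)^p = 4.785e-6·(0.0639963)^1.3469 = 4.785e-6·0.024661 ≈ 1.18e-07.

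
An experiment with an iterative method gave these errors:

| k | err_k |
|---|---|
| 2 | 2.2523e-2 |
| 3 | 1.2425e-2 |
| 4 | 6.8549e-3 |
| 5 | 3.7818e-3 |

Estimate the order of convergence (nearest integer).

1

Consecutive ratios: err_5/err_4 = 3.7818e-3/6.8549e-3 = 0.551693, err_4/err_3 = 6.8549e-3/1.2425e-2 = 0.551702.
p ≈ ln(0.551693)/ln(0.551702) = -0.5948/-0.5947 ≈ 1.00.
So the convergence is linear (order 1).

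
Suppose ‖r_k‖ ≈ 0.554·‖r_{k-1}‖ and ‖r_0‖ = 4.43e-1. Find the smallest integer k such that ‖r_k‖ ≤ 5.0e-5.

16

After k steps, ‖r_k‖ ≈ 4.43e-1·0.554^k.
Need 0.554^k ≤ 5.0e-5/4.43e-1 = 0.000112867.
k ≥ ln(0.000112867)/ln(0.554) = -9.0893/-0.59059 = 15.390.
Smallest integer k = 16.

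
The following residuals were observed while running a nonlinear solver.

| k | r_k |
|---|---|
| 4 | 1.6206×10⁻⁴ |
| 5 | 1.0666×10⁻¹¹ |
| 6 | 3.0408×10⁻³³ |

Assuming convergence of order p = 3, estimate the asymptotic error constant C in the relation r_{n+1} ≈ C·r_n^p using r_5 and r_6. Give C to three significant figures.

C ≈ r_6 / r_5^3
  = 3.0408×10⁻³³ / (1.0666×10⁻¹¹)^3
  = 3.0408×10⁻³³ / 1.2134e-33 ≈ 2.506

2.51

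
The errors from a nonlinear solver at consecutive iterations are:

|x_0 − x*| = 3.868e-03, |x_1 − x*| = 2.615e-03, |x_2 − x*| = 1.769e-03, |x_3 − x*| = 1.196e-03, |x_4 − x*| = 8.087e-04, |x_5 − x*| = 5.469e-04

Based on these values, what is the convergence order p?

Consecutive ratios: |x_5 − x*|/|x_4 − x*| = 5.469e-04/8.087e-04 = 0.676271, |x_4 − x*|/|x_3 − x*| = 8.087e-04/1.196e-03 = 0.676171.
p ≈ ln(0.676271)/ln(0.676171) = -0.3912/-0.3913 ≈ 1.00.
So the convergence is linear (order 1).

1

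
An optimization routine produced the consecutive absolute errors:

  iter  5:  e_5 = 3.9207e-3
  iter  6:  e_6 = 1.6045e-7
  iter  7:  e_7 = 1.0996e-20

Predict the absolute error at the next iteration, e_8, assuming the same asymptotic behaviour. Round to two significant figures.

First estimate the order: p ≈ ln(e_7/e_6) / ln(e_6/e_5) = ln(1.0996e-20/1.6045e-7)/ln(1.6045e-7/3.9207e-3) = ln(6.85323e-14)/ln(4.09238e-05) ≈ 3.0000.
Then e_8 ≈ e_7·(e_7/e_6)^p = 1.0996e-20·(6.85323e-14)^3.0000 = 1.0996e-20·3.21874e-40 ≈ 3.539e-60.

3.5e-60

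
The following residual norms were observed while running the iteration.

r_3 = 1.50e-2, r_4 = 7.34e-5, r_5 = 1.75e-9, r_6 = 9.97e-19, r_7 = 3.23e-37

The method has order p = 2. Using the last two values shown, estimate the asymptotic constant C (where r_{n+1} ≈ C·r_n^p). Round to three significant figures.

C ≈ r_7 / r_6^2
  = 3.23e-37 / (9.97e-19)^2
  = 3.23e-37 / 9.94009e-37 ≈ 0.32495

0.325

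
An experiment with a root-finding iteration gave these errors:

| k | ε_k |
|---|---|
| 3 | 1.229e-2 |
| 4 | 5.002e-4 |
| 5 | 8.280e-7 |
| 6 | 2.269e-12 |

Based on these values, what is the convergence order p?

2

Consecutive ratios: ε_6/ε_5 = 2.269e-12/8.280e-7 = 2.74034e-06, ε_5/ε_4 = 8.280e-7/5.002e-4 = 0.00165534.
p ≈ ln(2.74034e-06)/ln(0.00165534) = -12.8074/-6.4038 ≈ 2.00.
So the convergence is quadratic (order 2).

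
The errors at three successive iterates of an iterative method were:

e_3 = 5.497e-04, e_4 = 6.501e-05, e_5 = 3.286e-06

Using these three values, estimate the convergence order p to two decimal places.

p ≈ ln(e_5/e_4) / ln(e_4/e_3)
  = ln(3.286e-06/6.501e-05) / ln(6.501e-05/5.497e-04)
  = ln(0.0505461) / ln(0.118265)
  = -2.98487 / -2.13483 ≈ 1.39818

1.40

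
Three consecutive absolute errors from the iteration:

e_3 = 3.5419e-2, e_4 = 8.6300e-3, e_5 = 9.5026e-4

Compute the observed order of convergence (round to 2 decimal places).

1.56

p ≈ ln(e_5/e_4) / ln(e_4/e_3)
  = ln(9.5026e-4/8.6300e-3) / ln(8.6300e-3/3.5419e-2)
  = ln(0.110111) / ln(0.243655)
  = -2.20627 / -1.41200 ≈ 1.56251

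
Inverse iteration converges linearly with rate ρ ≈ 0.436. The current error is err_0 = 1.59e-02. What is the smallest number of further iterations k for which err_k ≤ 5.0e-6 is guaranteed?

10

After k steps, err_k ≈ 1.59e-02·0.436^k.
Need 0.436^k ≤ 5.0e-6/1.59e-02 = 0.000314465.
k ≥ ln(0.000314465)/ln(0.436) = -8.0646/-0.83011 = 9.715.
Smallest integer k = 10.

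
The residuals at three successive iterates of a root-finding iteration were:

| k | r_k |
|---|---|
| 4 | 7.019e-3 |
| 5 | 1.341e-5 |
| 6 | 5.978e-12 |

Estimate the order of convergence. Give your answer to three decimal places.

p ≈ ln(r_6/r_5) / ln(r_5/r_4)
  = ln(5.978e-12/1.341e-5) / ln(1.341e-5/7.019e-3)
  = ln(4.45787e-07) / ln(0.00191053)
  = -14.623425 / -6.260375 ≈ 2.335870

2.336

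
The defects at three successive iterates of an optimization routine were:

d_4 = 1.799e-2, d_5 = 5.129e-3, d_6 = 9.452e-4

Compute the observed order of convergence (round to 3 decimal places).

p ≈ ln(d_6/d_5) / ln(d_5/d_4)
  = ln(9.452e-4/5.129e-3) / ln(5.129e-3/1.799e-2)
  = ln(0.184285) / ln(0.285103)
  = -1.691272 / -1.254905 ≈ 1.347729

1.348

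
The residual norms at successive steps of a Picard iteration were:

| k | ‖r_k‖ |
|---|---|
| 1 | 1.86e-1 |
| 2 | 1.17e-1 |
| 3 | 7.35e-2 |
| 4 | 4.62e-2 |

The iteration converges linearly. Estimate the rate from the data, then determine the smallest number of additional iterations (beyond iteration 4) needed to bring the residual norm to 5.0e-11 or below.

45

Rate ρ ≈ ‖r_4‖/‖r_3‖ = 4.62e-2/7.35e-2 = 0.6286.
After j more steps, ‖r_{4+j}‖ ≈ 4.62e-2·ρ^j; need ρ^j ≤ 5.0e-11/4.62e-2 = 1.08225e-09.
j ≥ ln(1.08225e-09)/ln(0.6286) = -20.6442/-0.46426 = 44.467.
So 45 more iterations are needed.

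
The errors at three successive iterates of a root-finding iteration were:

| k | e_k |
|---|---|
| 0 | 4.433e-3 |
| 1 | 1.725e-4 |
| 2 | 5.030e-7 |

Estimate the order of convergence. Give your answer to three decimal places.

1.798

p ≈ ln(e_2/e_1) / ln(e_1/e_0)
  = ln(5.030e-7/1.725e-4) / ln(1.725e-4/4.433e-3)
  = ln(0.00291594) / ln(0.0389127)
  = -5.837563 / -3.246435 ≈ 1.798146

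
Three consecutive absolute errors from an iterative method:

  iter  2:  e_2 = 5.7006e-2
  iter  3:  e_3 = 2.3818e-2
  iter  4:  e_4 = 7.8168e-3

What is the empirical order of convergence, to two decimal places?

p ≈ ln(e_4/e_3) / ln(e_3/e_2)
  = ln(7.8168e-3/2.3818e-2) / ln(2.3818e-2/5.7006e-2)
  = ln(0.328189) / ln(0.417816)
  = -1.11417 / -0.87271 ≈ 1.27668

1.28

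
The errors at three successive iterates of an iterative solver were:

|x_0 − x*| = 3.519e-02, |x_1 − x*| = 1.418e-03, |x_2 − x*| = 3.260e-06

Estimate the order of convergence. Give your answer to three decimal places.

1.892

p ≈ ln(|x_2 − x*|/|x_1 − x*|) / ln(|x_1 − x*|/|x_0 − x*|)
  = ln(3.260e-06/1.418e-03) / ln(1.418e-03/3.519e-02)
  = ln(0.00229901) / ln(0.0402955)
  = -6.075277 / -3.211515 ≈ 1.891717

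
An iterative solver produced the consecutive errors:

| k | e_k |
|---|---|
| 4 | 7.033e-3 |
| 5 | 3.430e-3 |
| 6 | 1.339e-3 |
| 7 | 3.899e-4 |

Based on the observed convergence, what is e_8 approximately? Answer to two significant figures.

First estimate the order: p ≈ ln(e_7/e_6) / ln(e_6/e_5) = ln(3.899e-4/1.339e-3)/ln(1.339e-3/3.430e-3) = ln(0.291187)/ln(0.390379) ≈ 1.3117.
Then e_8 ≈ e_7·(e_7/e_6)^p = 3.899e-4·(0.291187)^1.3117 = 3.899e-4·0.198223 ≈ 7.729e-05.

7.7e-5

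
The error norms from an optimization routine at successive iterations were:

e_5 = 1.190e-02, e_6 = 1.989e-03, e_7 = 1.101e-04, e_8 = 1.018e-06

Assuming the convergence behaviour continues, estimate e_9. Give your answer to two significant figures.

First estimate the order: p ≈ ln(e_8/e_7) / ln(e_7/e_6) = ln(1.018e-06/1.101e-04)/ln(1.101e-04/1.989e-03) = ln(0.00924614)/ln(0.0553544) ≈ 1.6184.
Then e_9 ≈ e_8·(e_8/e_7)^p = 1.018e-06·(0.00924614)^1.6184 = 1.018e-06·0.000510635 ≈ 5.198e-10.

5.2e-10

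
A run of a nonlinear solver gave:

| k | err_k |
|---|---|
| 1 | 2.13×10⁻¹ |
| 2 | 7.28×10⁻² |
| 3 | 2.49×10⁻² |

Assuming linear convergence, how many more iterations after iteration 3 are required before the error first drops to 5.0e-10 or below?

17

Rate ρ ≈ err_3/err_2 = 2.49×10⁻²/7.28×10⁻² = 0.3420.
After j more steps, err_{3+j} ≈ 2.49×10⁻²·ρ^j; need ρ^j ≤ 5.0e-10/2.49×10⁻² = 2.00803e-08.
j ≥ ln(2.00803e-08)/ln(0.3420) = -17.7235/-1.07294 = 16.519.
So 17 more iterations are needed.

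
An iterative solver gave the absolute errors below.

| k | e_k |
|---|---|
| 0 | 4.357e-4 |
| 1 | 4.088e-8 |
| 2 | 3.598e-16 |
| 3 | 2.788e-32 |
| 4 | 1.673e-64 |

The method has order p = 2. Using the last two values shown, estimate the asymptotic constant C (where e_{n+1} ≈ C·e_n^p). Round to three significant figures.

C ≈ e_4 / e_3^2
  = 1.673e-64 / (2.788e-32)^2
  = 1.673e-64 / 7.77294e-64 ≈ 0.21523

0.215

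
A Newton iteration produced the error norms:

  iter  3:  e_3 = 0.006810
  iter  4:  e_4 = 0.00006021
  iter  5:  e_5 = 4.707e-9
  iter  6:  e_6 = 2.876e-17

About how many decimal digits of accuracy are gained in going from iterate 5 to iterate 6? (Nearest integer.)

Digits gained ≈ log₁₀(e_5/e_6) = log₁₀(4.707e-9/2.876e-17) = log₁₀(1.63665e+08) ≈ 8.214.

8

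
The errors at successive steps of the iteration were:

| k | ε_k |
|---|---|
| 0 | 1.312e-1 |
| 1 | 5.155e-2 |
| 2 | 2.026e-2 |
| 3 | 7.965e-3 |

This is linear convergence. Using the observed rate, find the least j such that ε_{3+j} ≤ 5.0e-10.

18

Rate ρ ≈ ε_3/ε_2 = 7.965e-3/2.026e-2 = 0.3931.
After j more steps, ε_{3+j} ≈ 7.965e-3·ρ^j; need ρ^j ≤ 5.0e-10/7.965e-3 = 6.27746e-08.
j ≥ ln(6.27746e-08)/ln(0.3931) = -16.5837/-0.93369 = 17.761.
So 18 more iterations are needed.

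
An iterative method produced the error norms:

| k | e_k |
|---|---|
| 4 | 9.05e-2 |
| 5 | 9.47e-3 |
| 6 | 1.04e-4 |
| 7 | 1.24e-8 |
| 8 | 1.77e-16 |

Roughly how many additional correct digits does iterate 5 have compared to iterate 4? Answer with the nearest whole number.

Digits gained ≈ log₁₀(e_4/e_5) = log₁₀(9.05e-2/9.47e-3) = log₁₀(9.55649) ≈ 0.980.

1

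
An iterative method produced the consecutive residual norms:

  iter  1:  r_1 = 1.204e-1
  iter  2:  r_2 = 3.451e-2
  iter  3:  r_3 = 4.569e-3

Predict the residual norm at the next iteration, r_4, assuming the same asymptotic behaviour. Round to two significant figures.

1.7e-4

First estimate the order: p ≈ ln(r_3/r_2) / ln(r_2/r_1) = ln(4.569e-3/3.451e-2)/ln(3.451e-2/1.204e-1) = ln(0.132396)/ln(0.286628) ≈ 1.6181.
Then r_4 ≈ r_3·(r_3/r_2)^p = 4.569e-3·(0.132396)^1.6181 = 4.569e-3·0.0379407 ≈ 0.0001734.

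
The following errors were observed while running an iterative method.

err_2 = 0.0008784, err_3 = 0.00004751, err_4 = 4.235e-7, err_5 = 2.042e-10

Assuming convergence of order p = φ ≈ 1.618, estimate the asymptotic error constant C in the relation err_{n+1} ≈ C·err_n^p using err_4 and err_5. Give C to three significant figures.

4.19

C ≈ err_5 / err_4^1.618
  = 2.042e-10 / (4.235e-7)^1.618
  = 2.042e-10 / 4.87808e-11 ≈ 4.1861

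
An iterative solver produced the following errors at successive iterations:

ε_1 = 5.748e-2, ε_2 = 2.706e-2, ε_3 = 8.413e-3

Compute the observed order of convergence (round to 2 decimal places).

1.55

p ≈ ln(ε_3/ε_2) / ln(ε_2/ε_1)
  = ln(8.413e-3/2.706e-2) / ln(2.706e-2/5.748e-2)
  = ln(0.310902) / ln(0.470772)
  = -1.16828 / -0.75338 ≈ 1.55072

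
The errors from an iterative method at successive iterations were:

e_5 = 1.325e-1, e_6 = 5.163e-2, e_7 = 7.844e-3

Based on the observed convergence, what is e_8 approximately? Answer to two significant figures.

First estimate the order: p ≈ ln(e_7/e_6) / ln(e_6/e_5) = ln(7.844e-3/5.163e-2)/ln(5.163e-2/1.325e-1) = ln(0.151927)/ln(0.38966) ≈ 1.9994.
Then e_8 ≈ e_7·(e_7/e_6)^p = 7.844e-3·(0.151927)^1.9994 = 7.844e-3·0.0231079 ≈ 0.0001813.

1.8e-4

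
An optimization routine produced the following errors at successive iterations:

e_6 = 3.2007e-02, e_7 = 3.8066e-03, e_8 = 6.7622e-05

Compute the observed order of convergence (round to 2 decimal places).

p ≈ ln(e_8/e_7) / ln(e_7/e_6)
  = ln(6.7622e-05/3.8066e-03) / ln(3.8066e-03/3.2007e-02)
  = ln(0.0177644) / ln(0.11893)
  = -4.03056 / -2.12922 ≈ 1.89297

1.89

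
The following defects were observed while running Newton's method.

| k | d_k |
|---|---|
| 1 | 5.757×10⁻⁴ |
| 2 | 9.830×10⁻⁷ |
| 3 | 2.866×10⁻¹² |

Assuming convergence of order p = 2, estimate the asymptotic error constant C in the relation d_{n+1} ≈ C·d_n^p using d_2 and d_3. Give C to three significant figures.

C ≈ d_3 / d_2^2
  = 2.866×10⁻¹² / (9.830×10⁻⁷)^2
  = 2.866×10⁻¹² / 9.66289e-13 ≈ 2.966

2.97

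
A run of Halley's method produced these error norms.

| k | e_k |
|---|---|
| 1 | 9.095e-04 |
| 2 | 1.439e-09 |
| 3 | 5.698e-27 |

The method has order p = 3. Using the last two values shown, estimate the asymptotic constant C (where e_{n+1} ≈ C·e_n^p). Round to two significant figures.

1.9

C ≈ e_3 / e_2^3
  = 5.698e-27 / (1.439e-09)^3
  = 5.698e-27 / 2.97977e-27 ≈ 1.9122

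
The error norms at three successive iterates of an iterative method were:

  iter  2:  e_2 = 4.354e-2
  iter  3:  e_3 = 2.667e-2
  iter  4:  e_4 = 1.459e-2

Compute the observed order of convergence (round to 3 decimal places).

1.231

p ≈ ln(e_4/e_3) / ln(e_3/e_2)
  = ln(1.459e-2/2.667e-2) / ln(2.667e-2/4.354e-2)
  = ln(0.547057) / ln(0.61254)
  = -0.603202 / -0.490141 ≈ 1.230670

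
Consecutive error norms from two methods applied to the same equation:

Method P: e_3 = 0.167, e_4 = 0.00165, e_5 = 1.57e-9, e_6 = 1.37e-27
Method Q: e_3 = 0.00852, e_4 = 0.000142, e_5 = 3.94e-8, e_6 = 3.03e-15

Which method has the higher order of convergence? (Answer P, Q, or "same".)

P

Method P: p ≈ ln(1.37e-27/1.57e-9)/ln(1.57e-9/0.00165) ≈ 3.00.
Method Q: p ≈ ln(3.03e-15/3.94e-8)/ln(3.94e-8/0.000142) ≈ 2.00.
Method P has the higher order (≈3.0 vs ≈2.0).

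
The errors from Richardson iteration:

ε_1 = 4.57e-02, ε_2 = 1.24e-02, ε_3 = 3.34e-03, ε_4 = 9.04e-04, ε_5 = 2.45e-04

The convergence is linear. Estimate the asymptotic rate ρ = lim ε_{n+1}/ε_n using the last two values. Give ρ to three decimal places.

ρ ≈ ε_5/ε_4 = 2.45e-04/9.04e-04 = 0.27102

0.271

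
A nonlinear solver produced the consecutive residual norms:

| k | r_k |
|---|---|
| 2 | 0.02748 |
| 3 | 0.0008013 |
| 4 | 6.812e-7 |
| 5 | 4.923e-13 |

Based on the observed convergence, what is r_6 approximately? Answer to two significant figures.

First estimate the order: p ≈ ln(r_5/r_4) / ln(r_4/r_3) = ln(4.923e-13/6.812e-7)/ln(6.812e-7/0.0008013) = ln(7.22695e-07)/ln(0.000850119) ≈ 2.0000.
Then r_6 ≈ r_5·(r_5/r_4)^p = 4.923e-13·(7.22695e-07)^2.0000 = 4.923e-13·5.22288e-13 ≈ 2.571e-25.

2.6e-25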